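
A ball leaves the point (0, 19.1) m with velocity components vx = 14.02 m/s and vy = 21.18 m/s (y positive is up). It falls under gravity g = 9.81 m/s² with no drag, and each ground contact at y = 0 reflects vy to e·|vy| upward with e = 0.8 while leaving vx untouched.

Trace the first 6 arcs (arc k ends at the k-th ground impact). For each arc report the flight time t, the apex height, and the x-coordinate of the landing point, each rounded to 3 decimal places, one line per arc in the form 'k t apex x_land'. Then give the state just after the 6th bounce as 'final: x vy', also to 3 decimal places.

Arc 1: start y=19.100, vy=21.180 → t=5.084, apex=41.964, x_land=71.277, impact vy=-28.694
  bounce: vy ← 0.8·28.694 = 22.955
Arc 2: start y=0.000, vy=22.955 → t=4.680, apex=26.857, x_land=136.890, impact vy=-22.955
  bounce: vy ← 0.8·22.955 = 18.364
Arc 3: start y=0.000, vy=18.364 → t=3.744, apex=17.188, x_land=189.380, impact vy=-18.364
  bounce: vy ← 0.8·18.364 = 14.691
Arc 4: start y=0.000, vy=14.691 → t=2.995, apex=11.001, x_land=231.372, impact vy=-14.691
  bounce: vy ← 0.8·14.691 = 11.753
Arc 5: start y=0.000, vy=11.753 → t=2.396, apex=7.040, x_land=264.966, impact vy=-11.753
  bounce: vy ← 0.8·11.753 = 9.402
Arc 6: start y=0.000, vy=9.402 → t=1.917, apex=4.506, x_land=291.841, impact vy=-9.402
  bounce: vy ← 0.8·9.402 = 7.522

1 5.084 41.964 71.277
2 4.680 26.857 136.890
3 3.744 17.188 189.380
4 2.995 11.001 231.372
5 2.396 7.040 264.966
6 1.917 4.506 291.841
final: 291.841 7.522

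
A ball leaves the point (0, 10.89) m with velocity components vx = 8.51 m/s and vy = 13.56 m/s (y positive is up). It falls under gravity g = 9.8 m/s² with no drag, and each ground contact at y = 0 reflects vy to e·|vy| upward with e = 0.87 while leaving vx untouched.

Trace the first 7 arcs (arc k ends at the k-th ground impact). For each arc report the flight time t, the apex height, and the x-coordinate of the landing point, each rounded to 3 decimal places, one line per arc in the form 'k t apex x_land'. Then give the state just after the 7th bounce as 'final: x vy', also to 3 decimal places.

Arc 1: start y=10.890, vy=13.560 → t=3.418, apex=20.271, x_land=29.084, impact vy=-19.933
  bounce: vy ← 0.87·19.933 = 17.342
Arc 2: start y=0.000, vy=17.342 → t=3.539, apex=15.343, x_land=59.202, impact vy=-17.342
  bounce: vy ← 0.87·17.342 = 15.087
Arc 3: start y=0.000, vy=15.087 → t=3.079, apex=11.613, x_land=85.404, impact vy=-15.087
  bounce: vy ← 0.87·15.087 = 13.126
Arc 4: start y=0.000, vy=13.126 → t=2.679, apex=8.790, x_land=108.200, impact vy=-13.126
  bounce: vy ← 0.87·13.126 = 11.419
Arc 5: start y=0.000, vy=11.419 → t=2.331, apex=6.653, x_land=128.033, impact vy=-11.419
  bounce: vy ← 0.87·11.419 = 9.935
Arc 6: start y=0.000, vy=9.935 → t=2.028, apex=5.036, x_land=145.287, impact vy=-9.935
  bounce: vy ← 0.87·9.935 = 8.643
Arc 7: start y=0.000, vy=8.643 → t=1.764, apex=3.812, x_land=160.298, impact vy=-8.643
  bounce: vy ← 0.87·8.643 = 7.520

1 3.418 20.271 29.084
2 3.539 15.343 59.202
3 3.079 11.613 85.404
4 2.679 8.790 108.200
5 2.331 6.653 128.033
6 2.028 5.036 145.287
7 1.764 3.812 160.298
final: 160.298 7.520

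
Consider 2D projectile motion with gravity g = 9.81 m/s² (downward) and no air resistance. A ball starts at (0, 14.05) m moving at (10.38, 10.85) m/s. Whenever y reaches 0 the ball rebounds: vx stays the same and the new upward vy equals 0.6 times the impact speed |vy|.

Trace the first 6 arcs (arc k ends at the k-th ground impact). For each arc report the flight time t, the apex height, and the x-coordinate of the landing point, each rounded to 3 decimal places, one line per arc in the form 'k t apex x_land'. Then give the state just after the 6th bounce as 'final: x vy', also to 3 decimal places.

Arc 1: start y=14.050, vy=10.850 → t=3.128, apex=20.050, x_land=32.467, impact vy=-19.834
  bounce: vy ← 0.6·19.834 = 11.900
Arc 2: start y=0.000, vy=11.900 → t=2.426, apex=7.218, x_land=57.650, impact vy=-11.900
  bounce: vy ← 0.6·11.900 = 7.140
Arc 3: start y=0.000, vy=7.140 → t=1.456, apex=2.598, x_land=72.761, impact vy=-7.140
  bounce: vy ← 0.6·7.140 = 4.284
Arc 4: start y=0.000, vy=4.284 → t=0.873, apex=0.935, x_land=81.827, impact vy=-4.284
  bounce: vy ← 0.6·4.284 = 2.570
Arc 5: start y=0.000, vy=2.570 → t=0.524, apex=0.337, x_land=87.266, impact vy=-2.570
  bounce: vy ← 0.6·2.570 = 1.542
Arc 6: start y=0.000, vy=1.542 → t=0.314, apex=0.121, x_land=90.530, impact vy=-1.542
  bounce: vy ← 0.6·1.542 = 0.925

1 3.128 20.050 32.467
2 2.426 7.218 57.650
3 1.456 2.598 72.761
4 0.873 0.935 81.827
5 0.524 0.337 87.266
6 0.314 0.121 90.530
final: 90.530 0.925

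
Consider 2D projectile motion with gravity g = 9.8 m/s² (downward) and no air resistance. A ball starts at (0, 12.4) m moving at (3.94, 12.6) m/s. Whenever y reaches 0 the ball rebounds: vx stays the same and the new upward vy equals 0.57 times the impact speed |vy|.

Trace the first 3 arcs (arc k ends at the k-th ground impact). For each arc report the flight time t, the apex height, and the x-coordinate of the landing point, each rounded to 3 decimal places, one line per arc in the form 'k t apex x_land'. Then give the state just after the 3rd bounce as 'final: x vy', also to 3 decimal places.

1 3.331 20.500 13.125
2 2.332 6.660 22.312
3 1.329 2.164 27.548
final: 27.548 3.712

Arc 1: start y=12.400, vy=12.600 → t=3.331, apex=20.500, x_land=13.125, impact vy=-20.045
  bounce: vy ← 0.57·20.045 = 11.426
Arc 2: start y=0.000, vy=11.426 → t=2.332, apex=6.660, x_land=22.312, impact vy=-11.426
  bounce: vy ← 0.57·11.426 = 6.513
Arc 3: start y=0.000, vy=6.513 → t=1.329, apex=2.164, x_land=27.548, impact vy=-6.513
  bounce: vy ← 0.57·6.513 = 3.712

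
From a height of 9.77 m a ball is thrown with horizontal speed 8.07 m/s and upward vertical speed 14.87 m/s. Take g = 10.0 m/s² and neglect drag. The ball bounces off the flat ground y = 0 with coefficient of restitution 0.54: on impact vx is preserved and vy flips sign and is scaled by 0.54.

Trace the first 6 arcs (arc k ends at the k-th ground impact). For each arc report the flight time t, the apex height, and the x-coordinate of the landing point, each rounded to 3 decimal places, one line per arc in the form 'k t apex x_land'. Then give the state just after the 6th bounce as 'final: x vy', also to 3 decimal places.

Arc 1: start y=9.770, vy=14.870 → t=3.528, apex=20.826, x_land=28.470, impact vy=-20.409
  bounce: vy ← 0.54·20.409 = 11.021
Arc 2: start y=0.000, vy=11.021 → t=2.204, apex=6.073, x_land=46.257, impact vy=-11.021
  bounce: vy ← 0.54·11.021 = 5.951
Arc 3: start y=0.000, vy=5.951 → t=1.190, apex=1.771, x_land=55.863, impact vy=-5.951
  bounce: vy ← 0.54·5.951 = 3.214
Arc 4: start y=0.000, vy=3.214 → t=0.643, apex=0.516, x_land=61.049, impact vy=-3.214
  bounce: vy ← 0.54·3.214 = 1.735
Arc 5: start y=0.000, vy=1.735 → t=0.347, apex=0.151, x_land=63.850, impact vy=-1.735
  bounce: vy ← 0.54·1.735 = 0.937
Arc 6: start y=0.000, vy=0.937 → t=0.187, apex=0.044, x_land=65.363, impact vy=-0.937
  bounce: vy ← 0.54·0.937 = 0.506

1 3.528 20.826 28.470
2 2.204 6.073 46.257
3 1.190 1.771 55.863
4 0.643 0.516 61.049
5 0.347 0.151 63.850
6 0.187 0.044 65.363
final: 65.363 0.506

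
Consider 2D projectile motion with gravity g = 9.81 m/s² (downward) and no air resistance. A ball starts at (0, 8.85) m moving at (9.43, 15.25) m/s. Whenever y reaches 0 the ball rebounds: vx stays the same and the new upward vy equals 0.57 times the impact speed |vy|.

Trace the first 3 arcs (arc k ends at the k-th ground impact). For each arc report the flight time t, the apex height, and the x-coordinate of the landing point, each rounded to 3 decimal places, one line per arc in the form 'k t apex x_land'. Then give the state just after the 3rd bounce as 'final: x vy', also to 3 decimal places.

1 3.609 20.703 34.033
2 2.342 6.727 56.119
3 1.335 2.185 68.708
final: 68.708 3.732

Arc 1: start y=8.850, vy=15.250 → t=3.609, apex=20.703, x_land=34.033, impact vy=-20.154
  bounce: vy ← 0.57·20.154 = 11.488
Arc 2: start y=0.000, vy=11.488 → t=2.342, apex=6.727, x_land=56.119, impact vy=-11.488
  bounce: vy ← 0.57·11.488 = 6.548
Arc 3: start y=0.000, vy=6.548 → t=1.335, apex=2.185, x_land=68.708, impact vy=-6.548
  bounce: vy ← 0.57·6.548 = 3.732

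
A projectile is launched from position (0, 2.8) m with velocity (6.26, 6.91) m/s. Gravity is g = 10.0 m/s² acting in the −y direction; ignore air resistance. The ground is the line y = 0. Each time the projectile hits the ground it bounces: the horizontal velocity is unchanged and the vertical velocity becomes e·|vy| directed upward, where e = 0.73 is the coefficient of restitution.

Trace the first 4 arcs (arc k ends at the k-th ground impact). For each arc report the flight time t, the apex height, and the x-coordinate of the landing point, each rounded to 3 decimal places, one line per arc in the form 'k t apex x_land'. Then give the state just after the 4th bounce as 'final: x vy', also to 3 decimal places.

1 1.710 5.187 10.702
2 1.487 2.764 20.011
3 1.086 1.473 26.807
4 0.792 0.785 31.768
final: 31.768 2.893

Arc 1: start y=2.800, vy=6.910 → t=1.710, apex=5.187, x_land=10.702, impact vy=-10.186
  bounce: vy ← 0.73·10.186 = 7.436
Arc 2: start y=0.000, vy=7.436 → t=1.487, apex=2.764, x_land=20.011, impact vy=-7.436
  bounce: vy ← 0.73·7.436 = 5.428
Arc 3: start y=0.000, vy=5.428 → t=1.086, apex=1.473, x_land=26.807, impact vy=-5.428
  bounce: vy ← 0.73·5.428 = 3.962
Arc 4: start y=0.000, vy=3.962 → t=0.792, apex=0.785, x_land=31.768, impact vy=-3.962
  bounce: vy ← 0.73·3.962 = 2.893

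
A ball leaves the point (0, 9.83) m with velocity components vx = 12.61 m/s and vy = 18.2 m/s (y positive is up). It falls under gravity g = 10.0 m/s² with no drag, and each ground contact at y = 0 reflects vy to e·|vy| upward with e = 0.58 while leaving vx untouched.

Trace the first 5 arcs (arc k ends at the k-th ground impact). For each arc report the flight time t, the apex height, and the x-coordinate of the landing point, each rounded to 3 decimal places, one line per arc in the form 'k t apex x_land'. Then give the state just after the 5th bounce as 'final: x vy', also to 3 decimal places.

Arc 1: start y=9.830, vy=18.200 → t=4.117, apex=26.392, x_land=51.921, impact vy=-22.975
  bounce: vy ← 0.58·22.975 = 13.325
Arc 2: start y=0.000, vy=13.325 → t=2.665, apex=8.878, x_land=85.528, impact vy=-13.325
  bounce: vy ← 0.58·13.325 = 7.729
Arc 3: start y=0.000, vy=7.729 → t=1.546, apex=2.987, x_land=105.020, impact vy=-7.729
  bounce: vy ← 0.58·7.729 = 4.483
Arc 4: start y=0.000, vy=4.483 → t=0.897, apex=1.005, x_land=116.325, impact vy=-4.483
  bounce: vy ← 0.58·4.483 = 2.600
Arc 5: start y=0.000, vy=2.600 → t=0.520, apex=0.338, x_land=122.882, impact vy=-2.600
  bounce: vy ← 0.58·2.600 = 1.508

1 4.117 26.392 51.921
2 2.665 8.878 85.528
3 1.546 2.987 105.020
4 0.897 1.005 116.325
5 0.520 0.338 122.882
final: 122.882 1.508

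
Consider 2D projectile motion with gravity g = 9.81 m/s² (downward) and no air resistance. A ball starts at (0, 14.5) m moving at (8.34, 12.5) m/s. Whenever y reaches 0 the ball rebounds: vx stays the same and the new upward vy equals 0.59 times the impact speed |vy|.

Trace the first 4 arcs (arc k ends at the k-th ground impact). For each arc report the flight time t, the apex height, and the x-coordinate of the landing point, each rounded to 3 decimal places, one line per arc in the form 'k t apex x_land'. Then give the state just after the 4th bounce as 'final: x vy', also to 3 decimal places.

1 3.414 22.464 28.475
2 2.525 7.820 49.535
3 1.490 2.722 61.961
4 0.879 0.948 69.292
final: 69.292 2.544

Arc 1: start y=14.500, vy=12.500 → t=3.414, apex=22.464, x_land=28.475, impact vy=-20.994
  bounce: vy ← 0.59·20.994 = 12.386
Arc 2: start y=0.000, vy=12.386 → t=2.525, apex=7.820, x_land=49.535, impact vy=-12.386
  bounce: vy ← 0.59·12.386 = 7.308
Arc 3: start y=0.000, vy=7.308 → t=1.490, apex=2.722, x_land=61.961, impact vy=-7.308
  bounce: vy ← 0.59·7.308 = 4.312
Arc 4: start y=0.000, vy=4.312 → t=0.879, apex=0.948, x_land=69.292, impact vy=-4.312
  bounce: vy ← 0.59·4.312 = 2.544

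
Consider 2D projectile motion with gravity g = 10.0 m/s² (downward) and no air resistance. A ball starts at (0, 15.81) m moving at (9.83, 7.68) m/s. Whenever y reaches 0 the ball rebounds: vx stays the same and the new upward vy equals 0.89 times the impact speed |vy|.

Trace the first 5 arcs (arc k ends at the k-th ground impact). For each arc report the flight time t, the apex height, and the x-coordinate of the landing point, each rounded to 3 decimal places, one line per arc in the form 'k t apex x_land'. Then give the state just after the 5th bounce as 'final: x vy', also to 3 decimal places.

1 2.705 18.759 26.590
2 3.448 14.859 60.482
3 3.069 11.770 90.645
4 2.731 9.323 117.491
5 2.431 7.385 141.384
final: 141.384 10.816

Arc 1: start y=15.810, vy=7.680 → t=2.705, apex=18.759, x_land=26.590, impact vy=-19.370
  bounce: vy ← 0.89·19.370 = 17.239
Arc 2: start y=0.000, vy=17.239 → t=3.448, apex=14.859, x_land=60.482, impact vy=-17.239
  bounce: vy ← 0.89·17.239 = 15.343
Arc 3: start y=0.000, vy=15.343 → t=3.069, apex=11.770, x_land=90.645, impact vy=-15.343
  bounce: vy ← 0.89·15.343 = 13.655
Arc 4: start y=0.000, vy=13.655 → t=2.731, apex=9.323, x_land=117.491, impact vy=-13.655
  bounce: vy ← 0.89·13.655 = 12.153
Arc 5: start y=0.000, vy=12.153 → t=2.431, apex=7.385, x_land=141.384, impact vy=-12.153
  bounce: vy ← 0.89·12.153 = 10.816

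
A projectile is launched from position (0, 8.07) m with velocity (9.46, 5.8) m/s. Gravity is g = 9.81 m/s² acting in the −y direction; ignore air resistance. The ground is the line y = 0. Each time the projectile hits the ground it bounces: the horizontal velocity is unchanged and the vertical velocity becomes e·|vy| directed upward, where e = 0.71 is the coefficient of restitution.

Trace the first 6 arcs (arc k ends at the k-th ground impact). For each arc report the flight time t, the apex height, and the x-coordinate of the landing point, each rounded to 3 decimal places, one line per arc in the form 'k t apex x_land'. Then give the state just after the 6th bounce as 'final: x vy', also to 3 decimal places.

Arc 1: start y=8.070, vy=5.800 → t=2.004, apex=9.785, x_land=18.954, impact vy=-13.855
  bounce: vy ← 0.71·13.855 = 9.837
Arc 2: start y=0.000, vy=9.837 → t=2.006, apex=4.932, x_land=37.927, impact vy=-9.837
  bounce: vy ← 0.71·9.837 = 6.985
Arc 3: start y=0.000, vy=6.985 → t=1.424, apex=2.486, x_land=51.398, impact vy=-6.985
  bounce: vy ← 0.71·6.985 = 4.959
Arc 4: start y=0.000, vy=4.959 → t=1.011, apex=1.253, x_land=60.962, impact vy=-4.959
  bounce: vy ← 0.71·4.959 = 3.521
Arc 5: start y=0.000, vy=3.521 → t=0.718, apex=0.632, x_land=67.752, impact vy=-3.521
  bounce: vy ← 0.71·3.521 = 2.500
Arc 6: start y=0.000, vy=2.500 → t=0.510, apex=0.319, x_land=72.574, impact vy=-2.500
  bounce: vy ← 0.71·2.500 = 1.775

1 2.004 9.785 18.954
2 2.006 4.932 37.927
3 1.424 2.486 51.398
4 1.011 1.253 60.962
5 0.718 0.632 67.752
6 0.510 0.319 72.574
final: 72.574 1.775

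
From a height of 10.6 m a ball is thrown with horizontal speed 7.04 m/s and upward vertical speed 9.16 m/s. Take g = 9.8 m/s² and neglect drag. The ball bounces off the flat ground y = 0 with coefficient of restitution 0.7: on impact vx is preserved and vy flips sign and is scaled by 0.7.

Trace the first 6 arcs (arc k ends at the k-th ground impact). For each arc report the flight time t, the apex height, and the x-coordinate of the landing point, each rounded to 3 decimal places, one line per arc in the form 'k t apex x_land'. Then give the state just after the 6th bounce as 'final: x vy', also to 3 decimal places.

1 2.677 14.881 18.849
2 2.440 7.292 36.024
3 1.708 3.573 48.048
4 1.195 1.751 56.464
5 0.837 0.858 62.355
6 0.586 0.420 66.479
final: 66.479 2.009

Arc 1: start y=10.600, vy=9.160 → t=2.677, apex=14.881, x_land=18.849, impact vy=-17.078
  bounce: vy ← 0.7·17.078 = 11.955
Arc 2: start y=0.000, vy=11.955 → t=2.440, apex=7.292, x_land=36.024, impact vy=-11.955
  bounce: vy ← 0.7·11.955 = 8.368
Arc 3: start y=0.000, vy=8.368 → t=1.708, apex=3.573, x_land=48.048, impact vy=-8.368
  bounce: vy ← 0.7·8.368 = 5.858
Arc 4: start y=0.000, vy=5.858 → t=1.195, apex=1.751, x_land=56.464, impact vy=-5.858
  bounce: vy ← 0.7·5.858 = 4.100
Arc 5: start y=0.000, vy=4.100 → t=0.837, apex=0.858, x_land=62.355, impact vy=-4.100
  bounce: vy ← 0.7·4.100 = 2.870
Arc 6: start y=0.000, vy=2.870 → t=0.586, apex=0.420, x_land=66.479, impact vy=-2.870
  bounce: vy ← 0.7·2.870 = 2.009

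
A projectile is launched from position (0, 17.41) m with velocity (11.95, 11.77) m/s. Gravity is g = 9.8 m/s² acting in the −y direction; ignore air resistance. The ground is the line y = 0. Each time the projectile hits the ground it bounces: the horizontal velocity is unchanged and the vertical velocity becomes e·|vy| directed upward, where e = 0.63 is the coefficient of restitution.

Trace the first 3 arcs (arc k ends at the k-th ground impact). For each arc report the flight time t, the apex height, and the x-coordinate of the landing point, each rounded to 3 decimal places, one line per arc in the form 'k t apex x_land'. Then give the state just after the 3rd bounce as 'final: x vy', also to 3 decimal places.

Arc 1: start y=17.410, vy=11.770 → t=3.436, apex=24.478, x_land=41.061, impact vy=-21.904
  bounce: vy ← 0.63·21.904 = 13.799
Arc 2: start y=0.000, vy=13.799 → t=2.816, apex=9.715, x_land=74.715, impact vy=-13.799
  bounce: vy ← 0.63·13.799 = 8.694
Arc 3: start y=0.000, vy=8.694 → t=1.774, apex=3.856, x_land=95.916, impact vy=-8.694
  bounce: vy ← 0.63·8.694 = 5.477

1 3.436 24.478 41.061
2 2.816 9.715 74.715
3 1.774 3.856 95.916
final: 95.916 5.477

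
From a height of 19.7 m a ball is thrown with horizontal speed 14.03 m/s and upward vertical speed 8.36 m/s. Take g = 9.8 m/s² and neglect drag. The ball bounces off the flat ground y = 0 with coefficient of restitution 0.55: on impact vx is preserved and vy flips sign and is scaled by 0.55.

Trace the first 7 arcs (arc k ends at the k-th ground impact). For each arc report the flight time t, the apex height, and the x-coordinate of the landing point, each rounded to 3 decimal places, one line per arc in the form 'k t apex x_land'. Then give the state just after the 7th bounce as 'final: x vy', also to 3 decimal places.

1 3.032 23.266 42.540
2 2.397 7.038 76.169
3 1.318 2.129 94.665
4 0.725 0.644 104.837
5 0.399 0.195 110.432
6 0.219 0.059 113.510
7 0.121 0.018 115.202
final: 115.202 0.325

Arc 1: start y=19.700, vy=8.360 → t=3.032, apex=23.266, x_land=42.540, impact vy=-21.354
  bounce: vy ← 0.55·21.354 = 11.745
Arc 2: start y=0.000, vy=11.745 → t=2.397, apex=7.038, x_land=76.169, impact vy=-11.745
  bounce: vy ← 0.55·11.745 = 6.460
Arc 3: start y=0.000, vy=6.460 → t=1.318, apex=2.129, x_land=94.665, impact vy=-6.460
  bounce: vy ← 0.55·6.460 = 3.553
Arc 4: start y=0.000, vy=3.553 → t=0.725, apex=0.644, x_land=104.837, impact vy=-3.553
  bounce: vy ← 0.55·3.553 = 1.954
Arc 5: start y=0.000, vy=1.954 → t=0.399, apex=0.195, x_land=110.432, impact vy=-1.954
  bounce: vy ← 0.55·1.954 = 1.075
Arc 6: start y=0.000, vy=1.075 → t=0.219, apex=0.059, x_land=113.510, impact vy=-1.075
  bounce: vy ← 0.55·1.075 = 0.591
Arc 7: start y=0.000, vy=0.591 → t=0.121, apex=0.018, x_land=115.202, impact vy=-0.591
  bounce: vy ← 0.55·0.591 = 0.325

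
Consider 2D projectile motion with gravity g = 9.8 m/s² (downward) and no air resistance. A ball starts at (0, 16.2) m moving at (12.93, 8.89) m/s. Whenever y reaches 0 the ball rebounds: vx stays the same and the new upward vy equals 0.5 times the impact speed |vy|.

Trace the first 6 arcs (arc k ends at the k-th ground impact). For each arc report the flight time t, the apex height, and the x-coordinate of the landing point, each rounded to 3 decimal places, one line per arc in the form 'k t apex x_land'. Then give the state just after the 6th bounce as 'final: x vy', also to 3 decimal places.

Arc 1: start y=16.200, vy=8.890 → t=2.939, apex=20.232, x_land=38.003, impact vy=-19.914
  bounce: vy ← 0.5·19.914 = 9.957
Arc 2: start y=0.000, vy=9.957 → t=2.032, apex=5.058, x_land=64.277, impact vy=-9.957
  bounce: vy ← 0.5·9.957 = 4.978
Arc 3: start y=0.000, vy=4.978 → t=1.016, apex=1.265, x_land=77.414, impact vy=-4.978
  bounce: vy ← 0.5·4.978 = 2.489
Arc 4: start y=0.000, vy=2.489 → t=0.508, apex=0.316, x_land=83.982, impact vy=-2.489
  bounce: vy ← 0.5·2.489 = 1.245
Arc 5: start y=0.000, vy=1.245 → t=0.254, apex=0.079, x_land=87.266, impact vy=-1.245
  bounce: vy ← 0.5·1.245 = 0.622
Arc 6: start y=0.000, vy=0.622 → t=0.127, apex=0.020, x_land=88.909, impact vy=-0.622
  bounce: vy ← 0.5·0.622 = 0.311

1 2.939 20.232 38.003
2 2.032 5.058 64.277
3 1.016 1.265 77.414
4 0.508 0.316 83.982
5 0.254 0.079 87.266
6 0.127 0.020 88.909
final: 88.909 0.311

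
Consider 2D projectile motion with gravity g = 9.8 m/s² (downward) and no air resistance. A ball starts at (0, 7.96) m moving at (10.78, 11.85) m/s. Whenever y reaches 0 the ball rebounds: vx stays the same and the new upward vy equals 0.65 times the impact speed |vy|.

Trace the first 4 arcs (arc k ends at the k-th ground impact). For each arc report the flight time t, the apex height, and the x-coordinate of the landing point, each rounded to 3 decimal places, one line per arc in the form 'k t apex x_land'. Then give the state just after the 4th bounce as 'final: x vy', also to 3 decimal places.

Arc 1: start y=7.960, vy=11.850 → t=2.966, apex=15.124, x_land=31.974, impact vy=-17.217
  bounce: vy ← 0.65·17.217 = 11.191
Arc 2: start y=0.000, vy=11.191 → t=2.284, apex=6.390, x_land=56.595, impact vy=-11.191
  bounce: vy ← 0.65·11.191 = 7.274
Arc 3: start y=0.000, vy=7.274 → t=1.485, apex=2.700, x_land=72.599, impact vy=-7.274
  bounce: vy ← 0.65·7.274 = 4.728
Arc 4: start y=0.000, vy=4.728 → t=0.965, apex=1.141, x_land=83.001, impact vy=-4.728
  bounce: vy ← 0.65·4.728 = 3.073

1 2.966 15.124 31.974
2 2.284 6.390 56.595
3 1.485 2.700 72.599
4 0.965 1.141 83.001
final: 83.001 3.073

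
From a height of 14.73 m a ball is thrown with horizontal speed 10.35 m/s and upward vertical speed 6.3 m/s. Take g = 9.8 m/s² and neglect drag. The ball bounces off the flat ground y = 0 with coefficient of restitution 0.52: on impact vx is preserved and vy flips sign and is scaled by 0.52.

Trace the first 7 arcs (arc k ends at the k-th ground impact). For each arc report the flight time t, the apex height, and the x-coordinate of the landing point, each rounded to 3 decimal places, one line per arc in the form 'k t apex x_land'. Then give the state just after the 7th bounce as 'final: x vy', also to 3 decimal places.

Arc 1: start y=14.730, vy=6.300 → t=2.492, apex=16.755, x_land=25.792, impact vy=-18.122
  bounce: vy ← 0.52·18.122 = 9.423
Arc 2: start y=0.000, vy=9.423 → t=1.923, apex=4.531, x_land=45.697, impact vy=-9.423
  bounce: vy ← 0.52·9.423 = 4.900
Arc 3: start y=0.000, vy=4.900 → t=1.000, apex=1.225, x_land=56.047, impact vy=-4.900
  bounce: vy ← 0.52·4.900 = 2.548
Arc 4: start y=0.000, vy=2.548 → t=0.520, apex=0.331, x_land=61.429, impact vy=-2.548
  bounce: vy ← 0.52·2.548 = 1.325
Arc 5: start y=0.000, vy=1.325 → t=0.270, apex=0.090, x_land=64.228, impact vy=-1.325
  bounce: vy ← 0.52·1.325 = 0.689
Arc 6: start y=0.000, vy=0.689 → t=0.141, apex=0.024, x_land=65.683, impact vy=-0.689
  bounce: vy ← 0.52·0.689 = 0.358
Arc 7: start y=0.000, vy=0.358 → t=0.073, apex=0.007, x_land=66.440, impact vy=-0.358
  bounce: vy ← 0.52·0.358 = 0.186

1 2.492 16.755 25.792
2 1.923 4.531 45.697
3 1.000 1.225 56.047
4 0.520 0.331 61.429
5 0.270 0.090 64.228
6 0.141 0.024 65.683
7 0.073 0.007 66.440
final: 66.440 0.186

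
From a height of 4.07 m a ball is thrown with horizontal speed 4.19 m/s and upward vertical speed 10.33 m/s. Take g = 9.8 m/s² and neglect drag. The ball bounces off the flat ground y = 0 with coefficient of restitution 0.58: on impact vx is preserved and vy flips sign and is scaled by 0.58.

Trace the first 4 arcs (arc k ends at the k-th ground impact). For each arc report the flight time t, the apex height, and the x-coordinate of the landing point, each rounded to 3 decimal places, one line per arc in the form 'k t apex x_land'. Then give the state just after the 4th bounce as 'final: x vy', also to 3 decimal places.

1 2.448 9.514 10.255
2 1.616 3.201 17.028
3 0.938 1.077 20.956
4 0.544 0.362 23.234
final: 23.234 1.545

Arc 1: start y=4.070, vy=10.330 → t=2.448, apex=9.514, x_land=10.255, impact vy=-13.656
  bounce: vy ← 0.58·13.656 = 7.920
Arc 2: start y=0.000, vy=7.920 → t=1.616, apex=3.201, x_land=17.028, impact vy=-7.920
  bounce: vy ← 0.58·7.920 = 4.594
Arc 3: start y=0.000, vy=4.594 → t=0.938, apex=1.077, x_land=20.956, impact vy=-4.594
  bounce: vy ← 0.58·4.594 = 2.664
Arc 4: start y=0.000, vy=2.664 → t=0.544, apex=0.362, x_land=23.234, impact vy=-2.664
  bounce: vy ← 0.58·2.664 = 1.545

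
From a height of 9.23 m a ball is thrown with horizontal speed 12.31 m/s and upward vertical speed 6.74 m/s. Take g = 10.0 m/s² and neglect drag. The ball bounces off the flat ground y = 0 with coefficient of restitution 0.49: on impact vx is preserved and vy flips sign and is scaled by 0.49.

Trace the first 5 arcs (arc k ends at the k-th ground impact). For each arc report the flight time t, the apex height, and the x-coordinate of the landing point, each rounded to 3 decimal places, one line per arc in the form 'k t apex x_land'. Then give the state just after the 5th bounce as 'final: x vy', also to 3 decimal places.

Arc 1: start y=9.230, vy=6.740 → t=2.191, apex=11.501, x_land=26.967, impact vy=-15.167
  bounce: vy ← 0.49·15.167 = 7.432
Arc 2: start y=0.000, vy=7.432 → t=1.486, apex=2.761, x_land=45.264, impact vy=-7.432
  bounce: vy ← 0.49·7.432 = 3.642
Arc 3: start y=0.000, vy=3.642 → t=0.728, apex=0.663, x_land=54.229, impact vy=-3.642
  bounce: vy ← 0.49·3.642 = 1.784
Arc 4: start y=0.000, vy=1.784 → t=0.357, apex=0.159, x_land=58.622, impact vy=-1.784
  bounce: vy ← 0.49·1.784 = 0.874
Arc 5: start y=0.000, vy=0.874 → t=0.175, apex=0.038, x_land=60.775, impact vy=-0.874
  bounce: vy ← 0.49·0.874 = 0.428

1 2.191 11.501 26.967
2 1.486 2.761 45.264
3 0.728 0.663 54.229
4 0.357 0.159 58.622
5 0.175 0.038 60.775
final: 60.775 0.428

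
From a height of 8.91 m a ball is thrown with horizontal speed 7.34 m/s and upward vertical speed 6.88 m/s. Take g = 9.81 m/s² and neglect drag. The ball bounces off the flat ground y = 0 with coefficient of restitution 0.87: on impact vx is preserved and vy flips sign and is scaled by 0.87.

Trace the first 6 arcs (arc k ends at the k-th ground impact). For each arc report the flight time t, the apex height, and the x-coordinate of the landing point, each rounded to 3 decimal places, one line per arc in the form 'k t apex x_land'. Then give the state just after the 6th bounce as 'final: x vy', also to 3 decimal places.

Arc 1: start y=8.910, vy=6.880 → t=2.221, apex=11.323, x_land=16.300, impact vy=-14.905
  bounce: vy ← 0.87·14.905 = 12.967
Arc 2: start y=0.000, vy=12.967 → t=2.644, apex=8.570, x_land=35.704, impact vy=-12.967
  bounce: vy ← 0.87·12.967 = 11.281
Arc 3: start y=0.000, vy=11.281 → t=2.300, apex=6.487, x_land=52.586, impact vy=-11.281
  bounce: vy ← 0.87·11.281 = 9.815
Arc 4: start y=0.000, vy=9.815 → t=2.001, apex=4.910, x_land=67.273, impact vy=-9.815
  bounce: vy ← 0.87·9.815 = 8.539
Arc 5: start y=0.000, vy=8.539 → t=1.741, apex=3.716, x_land=80.051, impact vy=-8.539
  bounce: vy ← 0.87·8.539 = 7.429
Arc 6: start y=0.000, vy=7.429 → t=1.515, apex=2.813, x_land=91.167, impact vy=-7.429
  bounce: vy ← 0.87·7.429 = 6.463

1 2.221 11.323 16.300
2 2.644 8.570 35.704
3 2.300 6.487 52.586
4 2.001 4.910 67.273
5 1.741 3.716 80.051
6 1.515 2.813 91.167
final: 91.167 6.463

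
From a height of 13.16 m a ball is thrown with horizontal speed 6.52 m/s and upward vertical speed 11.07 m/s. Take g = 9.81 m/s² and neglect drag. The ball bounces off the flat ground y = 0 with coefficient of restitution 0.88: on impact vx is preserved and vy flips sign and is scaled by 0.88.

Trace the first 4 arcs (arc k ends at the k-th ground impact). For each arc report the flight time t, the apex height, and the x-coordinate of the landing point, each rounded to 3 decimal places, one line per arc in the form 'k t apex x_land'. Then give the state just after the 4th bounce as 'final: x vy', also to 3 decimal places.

1 3.117 19.406 20.326
2 3.501 15.028 43.151
3 3.081 11.638 63.237
4 2.711 9.012 80.912
final: 80.912 11.702

Arc 1: start y=13.160, vy=11.070 → t=3.117, apex=19.406, x_land=20.326, impact vy=-19.513
  bounce: vy ← 0.88·19.513 = 17.171
Arc 2: start y=0.000, vy=17.171 → t=3.501, apex=15.028, x_land=43.151, impact vy=-17.171
  bounce: vy ← 0.88·17.171 = 15.111
Arc 3: start y=0.000, vy=15.111 → t=3.081, apex=11.638, x_land=63.237, impact vy=-15.111
  bounce: vy ← 0.88·15.111 = 13.297
Arc 4: start y=0.000, vy=13.297 → t=2.711, apex=9.012, x_land=80.912, impact vy=-13.297
  bounce: vy ← 0.88·13.297 = 11.702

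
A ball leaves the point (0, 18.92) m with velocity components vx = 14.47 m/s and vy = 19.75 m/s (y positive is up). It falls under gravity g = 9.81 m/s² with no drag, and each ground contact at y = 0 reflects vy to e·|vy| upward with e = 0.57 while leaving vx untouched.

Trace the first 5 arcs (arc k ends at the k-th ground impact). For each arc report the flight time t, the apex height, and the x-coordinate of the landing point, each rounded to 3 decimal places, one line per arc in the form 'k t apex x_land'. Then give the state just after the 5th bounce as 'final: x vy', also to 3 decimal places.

Arc 1: start y=18.920, vy=19.750 → t=4.826, apex=38.801, x_land=69.829, impact vy=-27.591
  bounce: vy ← 0.57·27.591 = 15.727
Arc 2: start y=0.000, vy=15.727 → t=3.206, apex=12.606, x_land=116.225, impact vy=-15.727
  bounce: vy ← 0.57·15.727 = 8.964
Arc 3: start y=0.000, vy=8.964 → t=1.828, apex=4.096, x_land=142.670, impact vy=-8.964
  bounce: vy ← 0.57·8.964 = 5.110
Arc 4: start y=0.000, vy=5.110 → t=1.042, apex=1.331, x_land=157.744, impact vy=-5.110
  bounce: vy ← 0.57·5.110 = 2.913
Arc 5: start y=0.000, vy=2.913 → t=0.594, apex=0.432, x_land=166.336, impact vy=-2.913
  bounce: vy ← 0.57·2.913 = 1.660

1 4.826 38.801 69.829
2 3.206 12.606 116.225
3 1.828 4.096 142.670
4 1.042 1.331 157.744
5 0.594 0.432 166.336
final: 166.336 1.660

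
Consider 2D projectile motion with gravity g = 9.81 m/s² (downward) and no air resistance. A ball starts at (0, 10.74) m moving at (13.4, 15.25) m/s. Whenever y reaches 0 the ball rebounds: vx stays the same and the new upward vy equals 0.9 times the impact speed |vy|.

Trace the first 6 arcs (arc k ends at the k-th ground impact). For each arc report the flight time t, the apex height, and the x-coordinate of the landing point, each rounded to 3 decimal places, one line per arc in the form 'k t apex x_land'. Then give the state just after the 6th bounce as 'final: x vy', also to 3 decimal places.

1 3.701 22.593 49.590
2 3.863 18.301 101.356
3 3.477 14.823 147.946
4 3.129 12.007 189.877
5 2.816 9.726 227.615
6 2.535 7.878 261.579
final: 261.579 11.189

Arc 1: start y=10.740, vy=15.250 → t=3.701, apex=22.593, x_land=49.590, impact vy=-21.054
  bounce: vy ← 0.9·21.054 = 18.949
Arc 2: start y=0.000, vy=18.949 → t=3.863, apex=18.301, x_land=101.356, impact vy=-18.949
  bounce: vy ← 0.9·18.949 = 17.054
Arc 3: start y=0.000, vy=17.054 → t=3.477, apex=14.823, x_land=147.946, impact vy=-17.054
  bounce: vy ← 0.9·17.054 = 15.349
Arc 4: start y=0.000, vy=15.349 → t=3.129, apex=12.007, x_land=189.877, impact vy=-15.349
  bounce: vy ← 0.9·15.349 = 13.814
Arc 5: start y=0.000, vy=13.814 → t=2.816, apex=9.726, x_land=227.615, impact vy=-13.814
  bounce: vy ← 0.9·13.814 = 12.432
Arc 6: start y=0.000, vy=12.432 → t=2.535, apex=7.878, x_land=261.579, impact vy=-12.432
  bounce: vy ← 0.9·12.432 = 11.189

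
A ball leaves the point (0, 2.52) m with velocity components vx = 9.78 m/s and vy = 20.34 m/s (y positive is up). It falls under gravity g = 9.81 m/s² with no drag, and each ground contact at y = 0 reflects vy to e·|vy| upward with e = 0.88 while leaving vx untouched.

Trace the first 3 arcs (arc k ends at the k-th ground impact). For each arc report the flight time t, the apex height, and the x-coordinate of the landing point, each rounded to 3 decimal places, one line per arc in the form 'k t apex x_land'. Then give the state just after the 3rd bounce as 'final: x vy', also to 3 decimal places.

Arc 1: start y=2.520, vy=20.340 → t=4.267, apex=23.606, x_land=41.733, impact vy=-21.521
  bounce: vy ← 0.88·21.521 = 18.939
Arc 2: start y=0.000, vy=18.939 → t=3.861, apex=18.281, x_land=79.494, impact vy=-18.939
  bounce: vy ← 0.88·18.939 = 16.666
Arc 3: start y=0.000, vy=16.666 → t=3.398, apex=14.157, x_land=112.724, impact vy=-16.666
  bounce: vy ← 0.88·16.666 = 14.666

1 4.267 23.606 41.733
2 3.861 18.281 79.494
3 3.398 14.157 112.724
final: 112.724 14.666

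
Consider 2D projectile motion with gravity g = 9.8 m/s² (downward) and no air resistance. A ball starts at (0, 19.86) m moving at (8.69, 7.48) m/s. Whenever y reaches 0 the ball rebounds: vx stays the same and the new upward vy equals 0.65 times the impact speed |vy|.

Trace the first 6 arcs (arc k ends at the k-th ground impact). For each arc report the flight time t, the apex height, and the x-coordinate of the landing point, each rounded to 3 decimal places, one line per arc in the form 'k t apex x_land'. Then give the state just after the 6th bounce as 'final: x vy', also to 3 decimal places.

Arc 1: start y=19.860, vy=7.480 → t=2.916, apex=22.715, x_land=25.343, impact vy=-21.100
  bounce: vy ← 0.65·21.100 = 13.715
Arc 2: start y=0.000, vy=13.715 → t=2.799, apex=9.597, x_land=49.666, impact vy=-13.715
  bounce: vy ← 0.65·13.715 = 8.915
Arc 3: start y=0.000, vy=8.915 → t=1.819, apex=4.055, x_land=65.476, impact vy=-8.915
  bounce: vy ← 0.65·8.915 = 5.795
Arc 4: start y=0.000, vy=5.795 → t=1.183, apex=1.713, x_land=75.752, impact vy=-5.795
  bounce: vy ← 0.65·5.795 = 3.766
Arc 5: start y=0.000, vy=3.766 → t=0.769, apex=0.724, x_land=82.432, impact vy=-3.766
  bounce: vy ← 0.65·3.766 = 2.448
Arc 6: start y=0.000, vy=2.448 → t=0.500, apex=0.306, x_land=86.774, impact vy=-2.448
  bounce: vy ← 0.65·2.448 = 1.591

1 2.916 22.715 25.343
2 2.799 9.597 49.666
3 1.819 4.055 65.476
4 1.183 1.713 75.752
5 0.769 0.724 82.432
6 0.500 0.306 86.774
final: 86.774 1.591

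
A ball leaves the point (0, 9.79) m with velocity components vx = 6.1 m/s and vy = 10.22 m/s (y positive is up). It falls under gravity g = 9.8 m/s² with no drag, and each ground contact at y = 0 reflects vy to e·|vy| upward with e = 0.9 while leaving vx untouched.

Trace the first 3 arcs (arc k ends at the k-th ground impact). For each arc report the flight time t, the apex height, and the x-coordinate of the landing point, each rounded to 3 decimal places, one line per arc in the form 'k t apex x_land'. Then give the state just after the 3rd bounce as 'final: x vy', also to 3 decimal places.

1 2.799 15.119 17.076
2 3.162 12.246 36.364
3 2.846 9.920 53.722
final: 53.722 12.549

Arc 1: start y=9.790, vy=10.220 → t=2.799, apex=15.119, x_land=17.076, impact vy=-17.214
  bounce: vy ← 0.9·17.214 = 15.493
Arc 2: start y=0.000, vy=15.493 → t=3.162, apex=12.246, x_land=36.364, impact vy=-15.493
  bounce: vy ← 0.9·15.493 = 13.944
Arc 3: start y=0.000, vy=13.944 → t=2.846, apex=9.920, x_land=53.722, impact vy=-13.944
  bounce: vy ← 0.9·13.944 = 12.549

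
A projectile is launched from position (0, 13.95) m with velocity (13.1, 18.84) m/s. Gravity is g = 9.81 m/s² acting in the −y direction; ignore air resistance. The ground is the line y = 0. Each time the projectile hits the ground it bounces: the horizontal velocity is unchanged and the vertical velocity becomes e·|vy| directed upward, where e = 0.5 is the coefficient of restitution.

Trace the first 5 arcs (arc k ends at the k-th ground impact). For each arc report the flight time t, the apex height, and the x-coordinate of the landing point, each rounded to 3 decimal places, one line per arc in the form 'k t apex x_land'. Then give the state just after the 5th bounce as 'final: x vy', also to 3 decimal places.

1 4.476 32.041 58.640
2 2.556 8.010 92.121
3 1.278 2.003 108.862
4 0.639 0.501 117.233
5 0.319 0.125 121.418
final: 121.418 0.784

Arc 1: start y=13.950, vy=18.840 → t=4.476, apex=32.041, x_land=58.640, impact vy=-25.073
  bounce: vy ← 0.5·25.073 = 12.536
Arc 2: start y=0.000, vy=12.536 → t=2.556, apex=8.010, x_land=92.121, impact vy=-12.536
  bounce: vy ← 0.5·12.536 = 6.268
Arc 3: start y=0.000, vy=6.268 → t=1.278, apex=2.003, x_land=108.862, impact vy=-6.268
  bounce: vy ← 0.5·6.268 = 3.134
Arc 4: start y=0.000, vy=3.134 → t=0.639, apex=0.501, x_land=117.233, impact vy=-3.134
  bounce: vy ← 0.5·3.134 = 1.567
Arc 5: start y=0.000, vy=1.567 → t=0.319, apex=0.125, x_land=121.418, impact vy=-1.567
  bounce: vy ← 0.5·1.567 = 0.784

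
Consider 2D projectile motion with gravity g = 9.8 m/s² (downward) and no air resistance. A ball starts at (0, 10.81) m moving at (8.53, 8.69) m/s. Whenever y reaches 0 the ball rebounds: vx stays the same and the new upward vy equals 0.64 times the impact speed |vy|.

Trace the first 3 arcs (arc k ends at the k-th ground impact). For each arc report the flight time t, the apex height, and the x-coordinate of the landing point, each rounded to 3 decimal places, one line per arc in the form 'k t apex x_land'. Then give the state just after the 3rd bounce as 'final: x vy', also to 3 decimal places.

1 2.617 14.663 22.320
2 2.214 6.006 41.207
3 1.417 2.460 53.295
final: 53.295 4.444

Arc 1: start y=10.810, vy=8.690 → t=2.617, apex=14.663, x_land=22.320, impact vy=-16.953
  bounce: vy ← 0.64·16.953 = 10.850
Arc 2: start y=0.000, vy=10.850 → t=2.214, apex=6.006, x_land=41.207, impact vy=-10.850
  bounce: vy ← 0.64·10.850 = 6.944
Arc 3: start y=0.000, vy=6.944 → t=1.417, apex=2.460, x_land=53.295, impact vy=-6.944
  bounce: vy ← 0.64·6.944 = 4.444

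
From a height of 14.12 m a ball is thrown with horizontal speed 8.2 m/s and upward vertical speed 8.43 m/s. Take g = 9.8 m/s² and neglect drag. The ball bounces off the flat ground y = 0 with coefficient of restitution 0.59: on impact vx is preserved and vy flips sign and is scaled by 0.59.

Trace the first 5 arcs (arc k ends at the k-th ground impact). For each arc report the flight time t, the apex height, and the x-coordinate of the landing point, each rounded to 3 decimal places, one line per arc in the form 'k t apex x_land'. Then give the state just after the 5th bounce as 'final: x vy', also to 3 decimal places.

1 2.763 17.746 22.659
2 2.246 6.177 41.073
3 1.325 2.150 51.937
4 0.782 0.749 58.347
5 0.461 0.261 62.128
final: 62.128 1.333

Arc 1: start y=14.120, vy=8.430 → t=2.763, apex=17.746, x_land=22.659, impact vy=-18.650
  bounce: vy ← 0.59·18.650 = 11.003
Arc 2: start y=0.000, vy=11.003 → t=2.246, apex=6.177, x_land=41.073, impact vy=-11.003
  bounce: vy ← 0.59·11.003 = 6.492
Arc 3: start y=0.000, vy=6.492 → t=1.325, apex=2.150, x_land=51.937, impact vy=-6.492
  bounce: vy ← 0.59·6.492 = 3.830
Arc 4: start y=0.000, vy=3.830 → t=0.782, apex=0.749, x_land=58.347, impact vy=-3.830
  bounce: vy ← 0.59·3.830 = 2.260
Arc 5: start y=0.000, vy=2.260 → t=0.461, apex=0.261, x_land=62.128, impact vy=-2.260
  bounce: vy ← 0.59·2.260 = 1.333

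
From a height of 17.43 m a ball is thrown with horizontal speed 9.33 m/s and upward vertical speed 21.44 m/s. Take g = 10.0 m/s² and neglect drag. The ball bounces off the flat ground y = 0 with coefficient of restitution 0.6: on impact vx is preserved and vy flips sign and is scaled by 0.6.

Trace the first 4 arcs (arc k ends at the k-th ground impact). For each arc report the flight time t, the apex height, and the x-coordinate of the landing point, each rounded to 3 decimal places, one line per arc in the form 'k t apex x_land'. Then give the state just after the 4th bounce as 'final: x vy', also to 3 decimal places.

1 4.987 40.414 46.529
2 3.412 14.549 78.359
3 2.047 5.238 97.457
4 1.228 1.886 108.916
final: 108.916 3.685

Arc 1: start y=17.430, vy=21.440 → t=4.987, apex=40.414, x_land=46.529, impact vy=-28.430
  bounce: vy ← 0.6·28.430 = 17.058
Arc 2: start y=0.000, vy=17.058 → t=3.412, apex=14.549, x_land=78.359, impact vy=-17.058
  bounce: vy ← 0.6·17.058 = 10.235
Arc 3: start y=0.000, vy=10.235 → t=2.047, apex=5.238, x_land=97.457, impact vy=-10.235
  bounce: vy ← 0.6·10.235 = 6.141
Arc 4: start y=0.000, vy=6.141 → t=1.228, apex=1.886, x_land=108.916, impact vy=-6.141
  bounce: vy ← 0.6·6.141 = 3.685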